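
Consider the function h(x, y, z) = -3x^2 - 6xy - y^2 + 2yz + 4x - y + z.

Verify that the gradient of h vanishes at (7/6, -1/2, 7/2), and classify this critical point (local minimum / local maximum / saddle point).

∇h = (-6x - 6y + 4, -6x - 2y + 2z - 1, 2y + 1); substituting (7/6, -1/2, 7/2) gives ∇h = (0, 0, 0), so (7/6, -1/2, 7/2) is indeed a critical point.
The Hessian is constant: H = [[-6, -6, 0], [-6, -2, 2], [0, 2, 0]].
Leading principal minors: Δ₁ = -6, Δ₂ = -24, Δ₃ = 24.
The minors fit neither the all-positive nor the alternating-sign pattern, so H is indefinite: a saddle point.

saddle point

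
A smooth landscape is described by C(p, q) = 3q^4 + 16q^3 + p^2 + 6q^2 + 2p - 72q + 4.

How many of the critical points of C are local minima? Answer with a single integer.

2

C separates as a function of p plus a function of q, so ∇C=0 decouples.
∂C/∂p = 2(p + 1) = 0 at p ∈ {-1}; ∂C/∂q = 12(q - 1)(q + 2)(q + 3) = 0 at q ∈ {-3, -2, 1}.
The Hessian is diagonal: diag(C_pp, C_qq). Second derivatives: C_pp(-1)=2; C_qq(-3)=48, C_qq(-2)=-36, C_qq(1)=144.
Local minima occur where both diagonal entries positive: (-1, -3), (-1, 1). Count: 2.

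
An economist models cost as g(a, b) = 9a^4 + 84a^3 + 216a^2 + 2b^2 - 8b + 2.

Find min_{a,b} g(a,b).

-6

g(a,b) separates as P(a) + Q(b) + 2, so its minimum is min P + min Q + 2.
P'(a) = 36a(a + 3)(a + 4) vanishes at a ∈ {-4, -3, 0}; Q'(b) = 4b - 8 vanishes at b ∈ {2}.
Local minima of P (where P''>0): P(-4)=384, P(0)=0. Local minima of Q: Q(2)=-8.
So the global minimum of g is P(0) + Q(2) + 2 = 0 − 8 + 2 = -6, attained at (0, 2).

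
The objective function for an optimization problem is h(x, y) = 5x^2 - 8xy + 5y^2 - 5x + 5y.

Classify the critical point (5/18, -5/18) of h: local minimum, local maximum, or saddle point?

local minimum

The Hessian of h is constant: H = [[10, -8], [-8, 10]].
det(H) = 10·10 − (-8)² = 36.
det(H) > 0 and tr(H) = 20 > 0, so H is positive definite and the point is a local minimum.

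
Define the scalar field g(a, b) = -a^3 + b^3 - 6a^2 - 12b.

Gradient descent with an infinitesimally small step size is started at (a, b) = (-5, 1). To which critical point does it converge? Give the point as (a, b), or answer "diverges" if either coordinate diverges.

(-4, 2)

g is separable, so gradient descent decouples: a follows -∂g/∂a, b follows -∂g/∂b.
∂g/∂a = -3a(a + 4); at a=-5 this is -15, so a increases.
∂g/∂b = 3(b - 2)(b + 2); at b=1 this is -9, so b increases.
a converges to its nearest critical value -4 (a local min of the a-part); b converges to 2. The iterate converges to (-4, 2).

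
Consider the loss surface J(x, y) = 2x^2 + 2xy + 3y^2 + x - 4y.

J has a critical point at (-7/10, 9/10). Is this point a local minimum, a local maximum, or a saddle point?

local minimum

The Hessian of J is constant: H = [[4, 2], [2, 6]].
det(H) = 4·6 − 2² = 20.
det(H) > 0 and tr(H) = 10 > 0, so H is positive definite and the point is a local minimum.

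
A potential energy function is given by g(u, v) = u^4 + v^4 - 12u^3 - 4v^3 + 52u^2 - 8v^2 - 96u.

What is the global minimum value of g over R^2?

-192

g(u,v) separates as P(u) + Q(v), so its minimum is min P + min Q.
P'(u) = 4(u - 4)(u - 3)(u - 2) vanishes at u ∈ {2, 3, 4}; Q'(v) = 4v(v - 4)(v + 1) vanishes at v ∈ {-1, 0, 4}.
Local minima of P (where P''>0): P(2)=-64, P(4)=-64. Local minima of Q: Q(-1)=-3, Q(4)=-128.
So the global minimum of g is P(2) + Q(4) = -64 − 128 = -192, attained at (2, 4).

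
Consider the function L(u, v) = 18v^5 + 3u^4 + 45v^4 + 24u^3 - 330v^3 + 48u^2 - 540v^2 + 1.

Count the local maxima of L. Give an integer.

2

L separates as a function of u plus a function of v, so ∇L=0 decouples.
∂L/∂u = 12u(u + 2)(u + 4) = 0 at u ∈ {-4, -2, 0}; ∂L/∂v = 90v(v - 3)(v + 1)(v + 4) = 0 at v ∈ {-4, -1, 0, 3}.
The Hessian is diagonal: diag(L_uu, L_vv). Second derivatives: L_uu(-4)=96, L_uu(-2)=-48, L_uu(0)=96; L_vv(-4)=-7560, L_vv(-1)=1080, L_vv(0)=-1080, L_vv(3)=7560.
Local maxima occur where both diagonal entries negative: (-2, -4), (-2, 0). Count: 2.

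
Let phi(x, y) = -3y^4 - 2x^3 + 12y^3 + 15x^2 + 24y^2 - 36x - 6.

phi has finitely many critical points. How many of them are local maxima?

2

phi separates as a function of x plus a function of y, so ∇phi=0 decouples.
∂phi/∂x = -6(x - 3)(x - 2) = 0 at x ∈ {2, 3}; ∂phi/∂y = -12y(y - 4)(y + 1) = 0 at y ∈ {-1, 0, 4}.
The Hessian is diagonal: diag(phi_xx, phi_yy). Second derivatives: phi_xx(2)=6, phi_xx(3)=-6; phi_yy(-1)=-60, phi_yy(0)=48, phi_yy(4)=-240.
Local maxima occur where both diagonal entries negative: (3, -1), (3, 4). Count: 2.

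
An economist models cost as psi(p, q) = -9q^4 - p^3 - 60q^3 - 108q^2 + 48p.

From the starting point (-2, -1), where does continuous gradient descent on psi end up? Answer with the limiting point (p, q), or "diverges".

psi is separable, so gradient descent decouples: p follows -∂psi/∂p, q follows -∂psi/∂q.
∂psi/∂p = -3(p - 4)(p + 4); at p=-2 this is 36, so p decreases.
∂psi/∂q = -36q(q + 2)(q + 3); at q=-1 this is 72, so q decreases.
p converges to its nearest critical value -4 (a local min of the p-part); q converges to -2. The iterate converges to (-4, -2).

(-4, -2)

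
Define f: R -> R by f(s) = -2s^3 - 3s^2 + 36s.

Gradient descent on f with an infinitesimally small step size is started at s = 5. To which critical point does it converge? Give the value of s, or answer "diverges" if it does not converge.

f'(s) = -6(s - 2)(s + 3), so f'(5) = -144.
Gradient descent moves in the -f' direction, i.e. s is increasing.
There is no critical point above s=5, and f' keeps the same sign, so the iterate runs off to +∞.

diverges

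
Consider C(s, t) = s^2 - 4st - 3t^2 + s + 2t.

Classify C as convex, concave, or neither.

neither

C is quadratic, so its Hessian is the constant matrix H = [[2, -4], [-4, -6]].
det(H) = -28, tr(H) = -4.
det(H) < 0, so H is indefinite: neither convex nor concave.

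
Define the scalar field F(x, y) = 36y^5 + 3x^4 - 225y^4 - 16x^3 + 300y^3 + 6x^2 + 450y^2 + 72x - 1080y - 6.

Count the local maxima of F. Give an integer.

F separates as a function of x plus a function of y, so ∇F=0 decouples.
∂F/∂x = 12(x - 3)(x - 2)(x + 1) = 0 at x ∈ {-1, 2, 3}; ∂F/∂y = 180(y - 3)(y - 2)(y - 1)(y + 1) = 0 at y ∈ {-1, 1, 2, 3}.
The Hessian is diagonal: diag(F_xx, F_yy). Second derivatives: F_xx(-1)=144, F_xx(2)=-36, F_xx(3)=48; F_yy(-1)=-4320, F_yy(1)=720, F_yy(2)=-540, F_yy(3)=1440.
Local maxima occur where both diagonal entries negative: (2, -1), (2, 2). Count: 2.

2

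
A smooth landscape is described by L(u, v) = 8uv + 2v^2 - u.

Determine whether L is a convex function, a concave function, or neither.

neither

L is quadratic, so its Hessian is the constant matrix H = [[0, 8], [8, 4]].
det(H) = -64, tr(H) = 4.
det(H) < 0, so H is indefinite: neither convex nor concave.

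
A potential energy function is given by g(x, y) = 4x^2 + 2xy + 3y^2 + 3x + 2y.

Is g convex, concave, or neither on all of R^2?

convex

g is quadratic, so its Hessian is the constant matrix H = [[8, 2], [2, 6]].
det(H) = 44, tr(H) = 14.
det(H) > 0 and tr(H) > 0, so H is positive definite everywhere: convex.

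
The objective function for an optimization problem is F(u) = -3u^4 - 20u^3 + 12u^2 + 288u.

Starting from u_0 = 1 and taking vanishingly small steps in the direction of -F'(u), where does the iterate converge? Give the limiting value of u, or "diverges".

F'(u) = -12(u - 2)(u + 3)(u + 4), so F'(1) = 240.
Gradient descent moves in the -F' direction, i.e. u is decreasing.
The nearest critical point in that direction is u = -3, where F'' = 60 > 0 (a local minimum). The iterate converges there.

-3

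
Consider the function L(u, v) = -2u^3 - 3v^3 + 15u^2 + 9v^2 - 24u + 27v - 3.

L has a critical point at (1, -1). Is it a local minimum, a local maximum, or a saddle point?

The mixed partial ∂²L/∂u∂v is 0, so the Hessian at any point is diag(L_uu, L_vv) = diag(6(-2u + 5), 18(-v + 1)).
At (1, -1): H = diag(18, 36).
Both eigenvalues are positive, so H is positive definite: a local minimum.

local minimum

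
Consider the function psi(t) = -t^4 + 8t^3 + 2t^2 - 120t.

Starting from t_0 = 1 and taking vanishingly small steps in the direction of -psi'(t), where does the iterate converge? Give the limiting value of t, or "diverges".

3

psi'(t) = -4(t - 5)(t - 3)(t + 2), so psi'(1) = -96.
Gradient descent moves in the -psi' direction, i.e. t is increasing.
The nearest critical point in that direction is t = 3, where psi'' = 40 > 0 (a local minimum). The iterate converges there.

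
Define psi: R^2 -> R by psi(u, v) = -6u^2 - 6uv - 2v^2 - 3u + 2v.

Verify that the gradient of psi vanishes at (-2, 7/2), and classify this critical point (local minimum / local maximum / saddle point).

∇psi = (-12u - 6v - 3, -6u - 4v + 2); substituting (-2, 7/2) gives ∇psi = (0, 0), so (-2, 7/2) is indeed a critical point.
The Hessian of psi is constant: H = [[-12, -6], [-6, -4]].
det(H) = (-12)·(-4) − (-6)² = 12.
det(H) > 0 and tr(H) = -16 < 0, so H is negative definite and the point is a local maximum.

local maximum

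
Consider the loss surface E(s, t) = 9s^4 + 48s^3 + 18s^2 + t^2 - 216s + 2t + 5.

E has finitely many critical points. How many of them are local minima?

E separates as a function of s plus a function of t, so ∇E=0 decouples.
∂E/∂s = 36(s - 1)(s + 2)(s + 3) = 0 at s ∈ {-3, -2, 1}; ∂E/∂t = 2(t + 1) = 0 at t ∈ {-1}.
The Hessian is diagonal: diag(E_ss, E_tt). Second derivatives: E_ss(-3)=144, E_ss(-2)=-108, E_ss(1)=432; E_tt(-1)=2.
Local minima occur where both diagonal entries positive: (-3, -1), (1, -1). Count: 2.

2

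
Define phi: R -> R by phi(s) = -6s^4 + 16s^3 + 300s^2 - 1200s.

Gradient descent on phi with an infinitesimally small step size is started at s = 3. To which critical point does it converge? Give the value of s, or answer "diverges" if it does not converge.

phi'(s) = -24(s - 5)(s - 2)(s + 5), so phi'(3) = 384.
Gradient descent moves in the -phi' direction, i.e. s is decreasing.
The nearest critical point in that direction is s = 2, where phi'' = 504 > 0 (a local minimum). The iterate converges there.

2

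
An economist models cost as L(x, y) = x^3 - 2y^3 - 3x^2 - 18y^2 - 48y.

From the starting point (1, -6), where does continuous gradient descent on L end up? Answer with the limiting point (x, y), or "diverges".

(2, -4)

L is separable, so gradient descent decouples: x follows -∂L/∂x, y follows -∂L/∂y.
∂L/∂x = 3x(x - 2); at x=1 this is -3, so x increases.
∂L/∂y = -6(y + 2)(y + 4); at y=-6 this is -48, so y increases.
x converges to its nearest critical value 2 (a local min of the x-part); y converges to -4. The iterate converges to (2, -4).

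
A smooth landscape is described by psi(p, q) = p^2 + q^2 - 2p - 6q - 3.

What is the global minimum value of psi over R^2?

psi(p,q) separates as A(p) + B(q) − 3, so its minimum is min A + min B − 3.
A'(p) = 2p - 2 vanishes at p ∈ {1}; B'(q) = 2q - 6 vanishes at q ∈ {3}.
Local minima of A (where A''>0): A(1)=-1. Local minima of B: B(3)=-9.
So the global minimum of psi is A(1) + B(3) − 3 = -1 − 9 − 3 = -13, attained at (1, 3).

-13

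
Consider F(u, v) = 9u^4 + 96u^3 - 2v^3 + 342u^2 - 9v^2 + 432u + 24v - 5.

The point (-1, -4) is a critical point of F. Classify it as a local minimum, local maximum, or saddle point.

The mixed partial ∂²F/∂u∂v is 0, so the Hessian at any point is diag(F_uu, F_vv) = diag(36(3u^2 + 16u + 19), -6(2v + 3)).
At (-1, -4): H = diag(216, 30).
Both eigenvalues are positive, so H is positive definite: a local minimum.

local minimum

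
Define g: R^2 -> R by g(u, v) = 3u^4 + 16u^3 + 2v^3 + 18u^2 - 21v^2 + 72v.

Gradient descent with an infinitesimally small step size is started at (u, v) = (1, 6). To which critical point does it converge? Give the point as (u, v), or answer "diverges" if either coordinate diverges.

g is separable, so gradient descent decouples: u follows -∂g/∂u, v follows -∂g/∂v.
∂g/∂u = 12u(u + 1)(u + 3); at u=1 this is 96, so u decreases.
∂g/∂v = 6(v - 4)(v - 3); at v=6 this is 36, so v decreases.
u converges to its nearest critical value 0 (a local min of the u-part); v converges to 4. The iterate converges to (0, 4).

(0, 4)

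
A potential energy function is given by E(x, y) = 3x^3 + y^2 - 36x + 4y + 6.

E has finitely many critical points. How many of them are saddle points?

1

E separates as a function of x plus a function of y, so ∇E=0 decouples.
∂E/∂x = 9(x - 2)(x + 2) = 0 at x ∈ {-2, 2}; ∂E/∂y = 2(y + 2) = 0 at y ∈ {-2}.
The Hessian is diagonal: diag(E_xx, E_yy). Second derivatives: E_xx(-2)=-36, E_xx(2)=36; E_yy(-2)=2.
Saddle points occur where the two diagonal entries have opposite signs: (-2, -2). Count: 1.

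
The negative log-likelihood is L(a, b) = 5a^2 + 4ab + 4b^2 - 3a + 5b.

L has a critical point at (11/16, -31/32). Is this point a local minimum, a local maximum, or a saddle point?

The Hessian of L is constant: H = [[10, 4], [4, 8]].
det(H) = 10·8 − 4² = 64.
det(H) > 0 and tr(H) = 18 > 0, so H is positive definite and the point is a local minimum.

local minimum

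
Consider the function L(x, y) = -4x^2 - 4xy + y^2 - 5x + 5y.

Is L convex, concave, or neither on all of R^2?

L is quadratic, so its Hessian is the constant matrix H = [[-8, -4], [-4, 2]].
det(H) = -32, tr(H) = -6.
det(H) < 0, so H is indefinite: neither convex nor concave.

neither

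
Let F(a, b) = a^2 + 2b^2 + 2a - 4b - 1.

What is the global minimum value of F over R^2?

F(a,b) separates as P(a) + Q(b) − 1, so its minimum is min P + min Q − 1.
P'(a) = 2a + 2 vanishes at a ∈ {-1}; Q'(b) = 4b - 4 vanishes at b ∈ {1}.
Local minima of P (where P''>0): P(-1)=-1. Local minima of Q: Q(1)=-2.
So the global minimum of F is P(-1) + Q(1) − 1 = -1 − 2 − 1 = -4, attained at (-1, 1).

-4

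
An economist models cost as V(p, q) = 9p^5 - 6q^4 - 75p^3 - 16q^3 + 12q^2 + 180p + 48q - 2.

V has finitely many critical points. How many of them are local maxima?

4

V separates as a function of p plus a function of q, so ∇V=0 decouples.
∂V/∂p = 45(p - 2)(p - 1)(p + 1)(p + 2) = 0 at p ∈ {-2, -1, 1, 2}; ∂V/∂q = -24(q - 1)(q + 1)(q + 2) = 0 at q ∈ {-2, -1, 1}.
The Hessian is diagonal: diag(V_pp, V_qq). Second derivatives: V_pp(-2)=-540, V_pp(-1)=270, V_pp(1)=-270, V_pp(2)=540; V_qq(-2)=-72, V_qq(-1)=48, V_qq(1)=-144.
Local maxima occur where both diagonal entries negative: (-2, -2), (-2, 1), (1, -2), (1, 1). Count: 4.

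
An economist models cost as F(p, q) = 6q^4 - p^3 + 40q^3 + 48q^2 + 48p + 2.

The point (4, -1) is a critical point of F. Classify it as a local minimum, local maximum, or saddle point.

The mixed partial ∂²F/∂p∂q is 0, so the Hessian at any point is diag(F_pp, F_qq) = diag(-6p, 24(3q^2 + 10q + 4)).
At (4, -1): H = diag(-24, -72).
Both eigenvalues are negative, so H is negative definite: a local maximum.

local maximum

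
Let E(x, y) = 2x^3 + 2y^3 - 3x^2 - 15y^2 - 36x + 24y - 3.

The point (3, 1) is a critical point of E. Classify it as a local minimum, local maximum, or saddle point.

The mixed partial ∂²E/∂x∂y is 0, so the Hessian at any point is diag(E_xx, E_yy) = diag(6(2x - 1), 6(2y - 5)).
At (3, 1): H = diag(30, -18).
The eigenvalues have opposite signs, so H is indefinite: a saddle point.

saddle point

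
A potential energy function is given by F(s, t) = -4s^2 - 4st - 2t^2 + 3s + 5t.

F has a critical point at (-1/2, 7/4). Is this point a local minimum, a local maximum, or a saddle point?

local maximum

The Hessian of F is constant: H = [[-8, -4], [-4, -4]].
det(H) = (-8)·(-4) − (-4)² = 16.
det(H) > 0 and tr(H) = -12 < 0, so H is negative definite and the point is a local maximum.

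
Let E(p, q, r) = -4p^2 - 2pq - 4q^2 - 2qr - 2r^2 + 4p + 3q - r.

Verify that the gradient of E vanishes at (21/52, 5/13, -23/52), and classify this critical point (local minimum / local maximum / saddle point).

local maximum

∇E = (-8p - 2q + 4, -2p - 8q - 2r + 3, -2q - 4r - 1); substituting (21/52, 5/13, -23/52) gives ∇E = (0, 0, 0), so (21/52, 5/13, -23/52) is indeed a critical point.
The Hessian is constant: H = [[-8, -2, 0], [-2, -8, -2], [0, -2, -4]].
Leading principal minors: Δ₁ = -8, Δ₂ = 60, Δ₃ = -208.
The minors alternate sign starting negative (−, +, −), so H is negative definite: a local maximum.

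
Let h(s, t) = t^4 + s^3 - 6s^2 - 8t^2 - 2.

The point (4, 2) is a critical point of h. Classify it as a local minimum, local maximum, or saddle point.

local minimum

The mixed partial ∂²h/∂s∂t is 0, so the Hessian at any point is diag(h_ss, h_tt) = diag(6(s - 2), 4(3t^2 - 4)).
At (4, 2): H = diag(12, 32).
Both eigenvalues are positive, so H is positive definite: a local minimum.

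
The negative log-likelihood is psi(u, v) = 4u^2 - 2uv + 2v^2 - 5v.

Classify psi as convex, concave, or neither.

psi is quadratic, so its Hessian is the constant matrix H = [[8, -2], [-2, 4]].
det(H) = 28, tr(H) = 12.
det(H) > 0 and tr(H) > 0, so H is positive definite everywhere: convex.

convex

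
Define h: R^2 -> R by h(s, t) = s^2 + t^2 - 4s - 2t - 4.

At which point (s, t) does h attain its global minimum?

(2, 1)

h(s,t) separates as P(s) + Q(t) − 4, so its minimum is min P + min Q − 4.
P'(s) = 2s - 4 vanishes at s ∈ {2}; Q'(t) = 2(t - 1) vanishes at t ∈ {1}.
Local minima of P (where P''>0): P(2)=-4. Local minima of Q: Q(1)=-1.
So the global minimum of h is P(2) + Q(1) − 4 = -4 − 1 − 4 = -9, attained at (2, 1).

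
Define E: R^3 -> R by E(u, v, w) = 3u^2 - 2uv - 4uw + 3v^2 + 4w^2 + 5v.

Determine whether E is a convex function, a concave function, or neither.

convex

E is quadratic, so its Hessian is the constant matrix H = [[6, -2, -4], [-2, 6, 0], [-4, 0, 8]].
Leading principal minors: 6, 32, 160.
All positive ⇒ H ≻ 0 ⇒ convex.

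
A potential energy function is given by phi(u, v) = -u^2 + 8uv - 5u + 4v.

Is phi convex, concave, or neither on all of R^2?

phi is quadratic, so its Hessian is the constant matrix H = [[-2, 8], [8, 0]].
det(H) = -64, tr(H) = -2.
det(H) < 0, so H is indefinite: neither convex nor concave.

neither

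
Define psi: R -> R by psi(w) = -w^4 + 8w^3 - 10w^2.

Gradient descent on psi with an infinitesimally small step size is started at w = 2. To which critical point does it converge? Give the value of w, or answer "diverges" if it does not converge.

psi'(w) = -4w(w - 5)(w - 1), so psi'(2) = 24.
Gradient descent moves in the -psi' direction, i.e. w is decreasing.
The nearest critical point in that direction is w = 1, where psi'' = 16 > 0 (a local minimum). The iterate converges there.

1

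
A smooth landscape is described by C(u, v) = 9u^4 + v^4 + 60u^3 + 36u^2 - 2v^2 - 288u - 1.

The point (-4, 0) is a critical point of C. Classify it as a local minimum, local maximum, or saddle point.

saddle point

The mixed partial ∂²C/∂u∂v is 0, so the Hessian at any point is diag(C_uu, C_vv) = diag(36(3u^2 + 10u + 2), 4(3v^2 - 1)).
At (-4, 0): H = diag(360, -4).
The eigenvalues have opposite signs, so H is indefinite: a saddle point.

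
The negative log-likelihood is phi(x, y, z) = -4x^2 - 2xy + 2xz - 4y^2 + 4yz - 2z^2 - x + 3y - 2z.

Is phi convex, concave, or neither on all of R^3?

phi is quadratic, so its Hessian is the constant matrix H = [[-8, -2, 2], [-2, -8, 4], [2, 4, -4]].
Leading principal minors: -8, 60, -112.
Signs alternate −, +, − ⇒ H ≺ 0 ⇒ concave.

concave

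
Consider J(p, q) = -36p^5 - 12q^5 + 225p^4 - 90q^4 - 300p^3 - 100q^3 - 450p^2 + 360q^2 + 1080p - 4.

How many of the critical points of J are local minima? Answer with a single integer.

4

J separates as a function of p plus a function of q, so ∇J=0 decouples.
∂J/∂p = -180(p - 3)(p - 2)(p - 1)(p + 1) = 0 at p ∈ {-1, 1, 2, 3}; ∂J/∂q = -60q(q - 1)(q + 3)(q + 4) = 0 at q ∈ {-4, -3, 0, 1}.
The Hessian is diagonal: diag(J_pp, J_qq). Second derivatives: J_pp(-1)=4320, J_pp(1)=-720, J_pp(2)=540, J_pp(3)=-1440; J_qq(-4)=1200, J_qq(-3)=-720, J_qq(0)=720, J_qq(1)=-1200.
Local minima occur where both diagonal entries positive: (-1, -4), (-1, 0), (2, -4), (2, 0). Count: 4.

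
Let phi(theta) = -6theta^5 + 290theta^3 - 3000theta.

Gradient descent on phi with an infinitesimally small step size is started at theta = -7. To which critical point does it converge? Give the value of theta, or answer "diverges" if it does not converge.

phi'(theta) = -30(theta - 5)(theta - 2)(theta + 2)(theta + 5), so phi'(-7) = -32400.
Gradient descent moves in the -phi' direction, i.e. theta is increasing.
The nearest critical point in that direction is theta = -5, where phi'' = 6300 > 0 (a local minimum). The iterate converges there.

-5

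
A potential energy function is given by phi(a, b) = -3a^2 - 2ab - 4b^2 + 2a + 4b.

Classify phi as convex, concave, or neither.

phi is quadratic, so its Hessian is the constant matrix H = [[-6, -2], [-2, -8]].
det(H) = 44, tr(H) = -14.
det(H) > 0 and tr(H) < 0, so H is negative definite everywhere: concave.

concave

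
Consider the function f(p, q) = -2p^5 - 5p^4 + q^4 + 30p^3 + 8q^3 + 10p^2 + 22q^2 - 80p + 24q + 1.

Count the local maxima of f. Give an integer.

2

f separates as a function of p plus a function of q, so ∇f=0 decouples.
∂f/∂p = -10(p - 2)(p - 1)(p + 1)(p + 4) = 0 at p ∈ {-4, -1, 1, 2}; ∂f/∂q = 4(q + 1)(q + 2)(q + 3) = 0 at q ∈ {-3, -2, -1}.
The Hessian is diagonal: diag(f_pp, f_qq). Second derivatives: f_pp(-4)=900, f_pp(-1)=-180, f_pp(1)=100, f_pp(2)=-180; f_qq(-3)=8, f_qq(-2)=-4, f_qq(-1)=8.
Local maxima occur where both diagonal entries negative: (-1, -2), (2, -2). Count: 2.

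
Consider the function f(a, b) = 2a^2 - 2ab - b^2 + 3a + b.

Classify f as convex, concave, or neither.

f is quadratic, so its Hessian is the constant matrix H = [[4, -2], [-2, -2]].
det(H) = -12, tr(H) = 2.
det(H) < 0, so H is indefinite: neither convex nor concave.

neither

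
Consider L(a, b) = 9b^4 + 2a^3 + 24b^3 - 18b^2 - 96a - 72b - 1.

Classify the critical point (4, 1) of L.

local minimum

The mixed partial ∂²L/∂a∂b is 0, so the Hessian at any point is diag(L_aa, L_bb) = diag(12a, 36(3b^2 + 4b - 1)).
At (4, 1): H = diag(48, 216).
Both eigenvalues are positive, so H is positive definite: a local minimum.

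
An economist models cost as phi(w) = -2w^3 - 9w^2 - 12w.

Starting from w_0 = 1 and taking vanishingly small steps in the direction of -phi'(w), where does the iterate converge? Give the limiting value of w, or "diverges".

diverges

phi'(w) = -6(w + 1)(w + 2), so phi'(1) = -36.
Gradient descent moves in the -phi' direction, i.e. w is increasing.
There is no critical point above w=1, and phi' keeps the same sign, so the iterate runs off to +∞.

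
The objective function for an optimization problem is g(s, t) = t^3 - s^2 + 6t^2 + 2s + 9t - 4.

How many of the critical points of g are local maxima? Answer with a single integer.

g separates as a function of s plus a function of t, so ∇g=0 decouples.
∂g/∂s = -2(s - 1) = 0 at s ∈ {1}; ∂g/∂t = 3(t + 1)(t + 3) = 0 at t ∈ {-3, -1}.
The Hessian is diagonal: diag(g_ss, g_tt). Second derivatives: g_ss(1)=-2; g_tt(-3)=-6, g_tt(-1)=6.
Local maxima occur where both diagonal entries negative: (1, -3). Count: 1.

1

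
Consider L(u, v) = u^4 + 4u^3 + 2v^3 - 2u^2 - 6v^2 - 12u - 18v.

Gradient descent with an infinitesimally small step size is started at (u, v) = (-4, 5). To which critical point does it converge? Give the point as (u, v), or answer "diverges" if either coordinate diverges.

L is separable, so gradient descent decouples: u follows -∂L/∂u, v follows -∂L/∂v.
∂L/∂u = 4(u - 1)(u + 1)(u + 3); at u=-4 this is -60, so u increases.
∂L/∂v = 6(v - 3)(v + 1); at v=5 this is 72, so v decreases.
u converges to its nearest critical value -3 (a local min of the u-part); v converges to 3. The iterate converges to (-3, 3).

(-3, 3)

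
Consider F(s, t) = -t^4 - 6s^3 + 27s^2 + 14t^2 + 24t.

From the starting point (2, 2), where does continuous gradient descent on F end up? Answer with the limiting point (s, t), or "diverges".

(0, -1)

F is separable, so gradient descent decouples: s follows -∂F/∂s, t follows -∂F/∂t.
∂F/∂s = -18s(s - 3); at s=2 this is 36, so s decreases.
∂F/∂t = -4(t - 3)(t + 1)(t + 2); at t=2 this is 48, so t decreases.
s converges to its nearest critical value 0 (a local min of the s-part); t converges to -1. The iterate converges to (0, -1).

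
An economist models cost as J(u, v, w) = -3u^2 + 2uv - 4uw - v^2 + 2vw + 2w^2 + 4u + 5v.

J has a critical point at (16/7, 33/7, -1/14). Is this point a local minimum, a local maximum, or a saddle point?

saddle point

The Hessian is constant: H = [[-6, 2, -4], [2, -2, 2], [-4, 2, 4]].
Leading principal minors: Δ₁ = -6, Δ₂ = 8, Δ₃ = 56.
The minors fit neither the all-positive nor the alternating-sign pattern, so H is indefinite: a saddle point.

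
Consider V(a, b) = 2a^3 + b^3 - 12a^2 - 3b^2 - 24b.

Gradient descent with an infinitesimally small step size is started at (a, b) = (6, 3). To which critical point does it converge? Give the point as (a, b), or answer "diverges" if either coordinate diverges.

V is separable, so gradient descent decouples: a follows -∂V/∂a, b follows -∂V/∂b.
∂V/∂a = 6a(a - 4); at a=6 this is 72, so a decreases.
∂V/∂b = 3(b - 4)(b + 2); at b=3 this is -15, so b increases.
a converges to its nearest critical value 4 (a local min of the a-part); b converges to 4. The iterate converges to (4, 4).

(4, 4)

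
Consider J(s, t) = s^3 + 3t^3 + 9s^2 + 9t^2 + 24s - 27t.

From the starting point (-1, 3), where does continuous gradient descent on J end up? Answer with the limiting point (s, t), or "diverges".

(-2, 1)

J is separable, so gradient descent decouples: s follows -∂J/∂s, t follows -∂J/∂t.
∂J/∂s = 3(s + 2)(s + 4); at s=-1 this is 9, so s decreases.
∂J/∂t = 9(t - 1)(t + 3); at t=3 this is 108, so t decreases.
s converges to its nearest critical value -2 (a local min of the s-part); t converges to 1. The iterate converges to (-2, 1).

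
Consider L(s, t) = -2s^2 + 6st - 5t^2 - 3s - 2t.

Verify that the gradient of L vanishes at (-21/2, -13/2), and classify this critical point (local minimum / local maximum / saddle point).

∇L = (-4s + 6t - 3, 6s - 10t - 2); substituting (-21/2, -13/2) gives ∇L = (0, 0), so (-21/2, -13/2) is indeed a critical point.
The Hessian of L is constant: H = [[-4, 6], [6, -10]].
det(H) = (-4)·(-10) − 6² = 4.
det(H) > 0 and tr(H) = -14 < 0, so H is negative definite and the point is a local maximum.

local maximum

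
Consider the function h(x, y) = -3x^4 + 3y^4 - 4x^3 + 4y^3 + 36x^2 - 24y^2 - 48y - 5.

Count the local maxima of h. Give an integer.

2

h separates as a function of x plus a function of y, so ∇h=0 decouples.
∂h/∂x = -12x(x - 2)(x + 3) = 0 at x ∈ {-3, 0, 2}; ∂h/∂y = 12(y - 2)(y + 1)(y + 2) = 0 at y ∈ {-2, -1, 2}.
The Hessian is diagonal: diag(h_xx, h_yy). Second derivatives: h_xx(-3)=-180, h_xx(0)=72, h_xx(2)=-120; h_yy(-2)=48, h_yy(-1)=-36, h_yy(2)=144.
Local maxima occur where both diagonal entries negative: (-3, -1), (2, -1). Count: 2.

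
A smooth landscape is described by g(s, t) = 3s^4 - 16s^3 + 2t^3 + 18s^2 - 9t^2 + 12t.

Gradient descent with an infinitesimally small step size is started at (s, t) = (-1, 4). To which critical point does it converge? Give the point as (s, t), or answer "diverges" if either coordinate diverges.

(0, 2)

g is separable, so gradient descent decouples: s follows -∂g/∂s, t follows -∂g/∂t.
∂g/∂s = 12s(s - 3)(s - 1); at s=-1 this is -96, so s increases.
∂g/∂t = 6(t - 2)(t - 1); at t=4 this is 36, so t decreases.
s converges to its nearest critical value 0 (a local min of the s-part); t converges to 2. The iterate converges to (0, 2).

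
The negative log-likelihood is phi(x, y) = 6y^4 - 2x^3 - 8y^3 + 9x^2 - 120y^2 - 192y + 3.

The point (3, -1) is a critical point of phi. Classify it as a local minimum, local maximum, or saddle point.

local maximum

The mixed partial ∂²phi/∂x∂y is 0, so the Hessian at any point is diag(phi_xx, phi_yy) = diag(6(-2x + 3), 24(3y^2 - 2y - 10)).
At (3, -1): H = diag(-18, -120).
Both eigenvalues are negative, so H is negative definite: a local maximum.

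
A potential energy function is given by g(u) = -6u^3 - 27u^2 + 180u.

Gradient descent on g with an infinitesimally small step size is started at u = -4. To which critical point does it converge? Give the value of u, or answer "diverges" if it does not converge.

-5

g'(u) = -18(u - 2)(u + 5), so g'(-4) = 108.
Gradient descent moves in the -g' direction, i.e. u is decreasing.
The nearest critical point in that direction is u = -5, where g'' = 126 > 0 (a local minimum). The iterate converges there.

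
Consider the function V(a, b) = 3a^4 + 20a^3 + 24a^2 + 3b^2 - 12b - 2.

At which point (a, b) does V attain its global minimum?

V(a,b) separates as P(a) + Q(b) − 2, so its minimum is min P + min Q − 2.
P'(a) = 12a(a + 1)(a + 4) vanishes at a ∈ {-4, -1, 0}; Q'(b) = 6b - 12 vanishes at b ∈ {2}.
Local minima of P (where P''>0): P(-4)=-128, P(0)=0. Local minima of Q: Q(2)=-12.
So the global minimum of V is P(-4) + Q(2) − 2 = -128 − 12 − 2 = -142, attained at (-4, 2).

(-4, 2)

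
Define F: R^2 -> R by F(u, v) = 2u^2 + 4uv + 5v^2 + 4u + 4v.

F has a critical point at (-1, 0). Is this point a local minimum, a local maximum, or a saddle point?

local minimum

The Hessian of F is constant: H = [[4, 4], [4, 10]].
det(H) = 4·10 − 4² = 24.
det(H) > 0 and tr(H) = 14 > 0, so H is positive definite and the point is a local minimum.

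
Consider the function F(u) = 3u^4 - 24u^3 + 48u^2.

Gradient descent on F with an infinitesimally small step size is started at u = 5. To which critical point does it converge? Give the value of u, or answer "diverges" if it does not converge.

4

F'(u) = 12u(u - 4)(u - 2), so F'(5) = 180.
Gradient descent moves in the -F' direction, i.e. u is decreasing.
The nearest critical point in that direction is u = 4, where F'' = 96 > 0 (a local minimum). The iterate converges there.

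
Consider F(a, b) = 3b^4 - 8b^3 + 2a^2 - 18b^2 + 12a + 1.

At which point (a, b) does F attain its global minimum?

(-3, 3)

F(a,b) separates as P(a) + Q(b) + 1, so its minimum is min P + min Q + 1.
P'(a) = 4a + 12 vanishes at a ∈ {-3}; Q'(b) = 12b(b - 3)(b + 1) vanishes at b ∈ {-1, 0, 3}.
Local minima of P (where P''>0): P(-3)=-18. Local minima of Q: Q(-1)=-7, Q(3)=-135.
So the global minimum of F is P(-3) + Q(3) + 1 = -18 − 135 + 1 = -152, attained at (-3, 3).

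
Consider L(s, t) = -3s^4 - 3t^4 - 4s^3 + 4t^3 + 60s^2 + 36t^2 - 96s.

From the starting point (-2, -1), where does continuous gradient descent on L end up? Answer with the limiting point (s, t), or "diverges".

L is separable, so gradient descent decouples: s follows -∂L/∂s, t follows -∂L/∂t.
∂L/∂s = -12(s - 2)(s - 1)(s + 4); at s=-2 this is -288, so s increases.
∂L/∂t = -12t(t - 3)(t + 2); at t=-1 this is -48, so t increases.
s converges to its nearest critical value 1 (a local min of the s-part); t converges to 0. The iterate converges to (1, 0).

(1, 0)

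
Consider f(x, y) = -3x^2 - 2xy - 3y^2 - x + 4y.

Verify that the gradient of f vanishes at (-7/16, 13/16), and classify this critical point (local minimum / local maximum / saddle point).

local maximum

∇f = (-6x - 2y - 1, -2x - 6y + 4); substituting (-7/16, 13/16) gives ∇f = (0, 0), so (-7/16, 13/16) is indeed a critical point.
The Hessian of f is constant: H = [[-6, -2], [-2, -6]].
det(H) = (-6)·(-6) − (-2)² = 32.
det(H) > 0 and tr(H) = -12 < 0, so H is negative definite and the point is a local maximum.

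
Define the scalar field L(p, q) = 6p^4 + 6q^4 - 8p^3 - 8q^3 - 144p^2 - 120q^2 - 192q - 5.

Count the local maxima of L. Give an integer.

1

L separates as a function of p plus a function of q, so ∇L=0 decouples.
∂L/∂p = 24p(p - 4)(p + 3) = 0 at p ∈ {-3, 0, 4}; ∂L/∂q = 24(q - 4)(q + 1)(q + 2) = 0 at q ∈ {-2, -1, 4}.
The Hessian is diagonal: diag(L_pp, L_qq). Second derivatives: L_pp(-3)=504, L_pp(0)=-288, L_pp(4)=672; L_qq(-2)=144, L_qq(-1)=-120, L_qq(4)=720.
Local maxima occur where both diagonal entries negative: (0, -1). Count: 1.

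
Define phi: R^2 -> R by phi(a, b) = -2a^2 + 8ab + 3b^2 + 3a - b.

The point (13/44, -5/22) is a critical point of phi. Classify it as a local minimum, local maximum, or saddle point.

The Hessian of phi is constant: H = [[-4, 8], [8, 6]].
det(H) = (-4)·6 − 8² = -88.
Since det(H) < 0, H is indefinite and the critical point is a saddle point.

saddle point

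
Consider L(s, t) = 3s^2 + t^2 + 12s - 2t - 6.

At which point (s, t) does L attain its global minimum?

(-2, 1)

L(s,t) separates as P(s) + Q(t) − 6, so its minimum is min P + min Q − 6.
P'(s) = 6s + 12 vanishes at s ∈ {-2}; Q'(t) = 2(t - 1) vanishes at t ∈ {1}.
Local minima of P (where P''>0): P(-2)=-12. Local minima of Q: Q(1)=-1.
So the global minimum of L is P(-2) + Q(1) − 6 = -12 − 1 − 6 = -19, attained at (-2, 1).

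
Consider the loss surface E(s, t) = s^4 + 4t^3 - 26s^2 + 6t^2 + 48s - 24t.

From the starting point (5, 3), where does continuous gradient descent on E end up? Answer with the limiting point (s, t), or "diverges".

(3, 1)

E is separable, so gradient descent decouples: s follows -∂E/∂s, t follows -∂E/∂t.
∂E/∂s = 4(s - 3)(s - 1)(s + 4); at s=5 this is 288, so s decreases.
∂E/∂t = 12(t - 1)(t + 2); at t=3 this is 120, so t decreases.
s converges to its nearest critical value 3 (a local min of the s-part); t converges to 1. The iterate converges to (3, 1).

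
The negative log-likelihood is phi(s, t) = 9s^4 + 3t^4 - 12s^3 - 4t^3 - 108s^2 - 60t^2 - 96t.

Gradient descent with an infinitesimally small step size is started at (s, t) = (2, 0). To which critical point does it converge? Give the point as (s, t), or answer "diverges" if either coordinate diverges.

phi is separable, so gradient descent decouples: s follows -∂phi/∂s, t follows -∂phi/∂t.
∂phi/∂s = 36s(s - 3)(s + 2); at s=2 this is -288, so s increases.
∂phi/∂t = 12(t - 4)(t + 1)(t + 2); at t=0 this is -96, so t increases.
s converges to its nearest critical value 3 (a local min of the s-part); t converges to 4. The iterate converges to (3, 4).

(3, 4)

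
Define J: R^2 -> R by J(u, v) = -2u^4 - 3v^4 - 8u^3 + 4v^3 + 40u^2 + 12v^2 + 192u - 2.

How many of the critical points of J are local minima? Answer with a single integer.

1

J separates as a function of u plus a function of v, so ∇J=0 decouples.
∂J/∂u = -8(u - 3)(u + 2)(u + 4) = 0 at u ∈ {-4, -2, 3}; ∂J/∂v = -12v(v - 2)(v + 1) = 0 at v ∈ {-1, 0, 2}.
The Hessian is diagonal: diag(J_uu, J_vv). Second derivatives: J_uu(-4)=-112, J_uu(-2)=80, J_uu(3)=-280; J_vv(-1)=-36, J_vv(0)=24, J_vv(2)=-72.
Local minima occur where both diagonal entries positive: (-2, 0). Count: 1.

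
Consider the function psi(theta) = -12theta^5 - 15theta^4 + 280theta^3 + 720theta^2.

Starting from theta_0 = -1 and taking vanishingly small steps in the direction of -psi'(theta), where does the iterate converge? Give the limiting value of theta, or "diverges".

psi'(theta) = -60theta(theta - 4)(theta + 2)(theta + 3), so psi'(-1) = -600.
Gradient descent moves in the -psi' direction, i.e. theta is increasing.
The nearest critical point in that direction is theta = 0, where psi'' = 1440 > 0 (a local minimum). The iterate converges there.

0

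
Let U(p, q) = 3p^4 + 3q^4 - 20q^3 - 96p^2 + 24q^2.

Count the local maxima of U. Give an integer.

1

U separates as a function of p plus a function of q, so ∇U=0 decouples.
∂U/∂p = 12p(p - 4)(p + 4) = 0 at p ∈ {-4, 0, 4}; ∂U/∂q = 12q(q - 4)(q - 1) = 0 at q ∈ {0, 1, 4}.
The Hessian is diagonal: diag(U_pp, U_qq). Second derivatives: U_pp(-4)=384, U_pp(0)=-192, U_pp(4)=384; U_qq(0)=48, U_qq(1)=-36, U_qq(4)=144.
Local maxima occur where both diagonal entries negative: (0, 1). Count: 1.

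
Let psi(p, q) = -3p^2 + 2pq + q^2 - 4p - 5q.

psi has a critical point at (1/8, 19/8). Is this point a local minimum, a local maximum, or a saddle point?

The Hessian of psi is constant: H = [[-6, 2], [2, 2]].
det(H) = (-6)·2 − 2² = -16.
Since det(H) < 0, H is indefinite and the critical point is a saddle point.

saddle point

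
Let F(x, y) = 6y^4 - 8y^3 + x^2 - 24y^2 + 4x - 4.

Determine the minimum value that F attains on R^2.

F(x,y) separates as P(x) + Q(y) − 4, so its minimum is min P + min Q − 4.
P'(x) = 2x + 4 vanishes at x ∈ {-2}; Q'(y) = 24y(y - 2)(y + 1) vanishes at y ∈ {-1, 0, 2}.
Local minima of P (where P''>0): P(-2)=-4. Local minima of Q: Q(-1)=-10, Q(2)=-64.
So the global minimum of F is P(-2) + Q(2) − 4 = -4 − 64 − 4 = -72, attained at (-2, 2).

-72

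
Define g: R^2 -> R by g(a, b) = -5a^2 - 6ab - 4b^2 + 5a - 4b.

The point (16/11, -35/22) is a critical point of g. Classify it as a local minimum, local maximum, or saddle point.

The Hessian of g is constant: H = [[-10, -6], [-6, -8]].
det(H) = (-10)·(-8) − (-6)² = 44.
det(H) > 0 and tr(H) = -18 < 0, so H is negative definite and the point is a local maximum.

local maximum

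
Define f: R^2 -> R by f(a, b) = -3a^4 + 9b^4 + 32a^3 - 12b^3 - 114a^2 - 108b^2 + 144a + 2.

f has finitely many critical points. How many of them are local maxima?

f separates as a function of a plus a function of b, so ∇f=0 decouples.
∂f/∂a = -12(a - 4)(a - 3)(a - 1) = 0 at a ∈ {1, 3, 4}; ∂f/∂b = 36b(b - 3)(b + 2) = 0 at b ∈ {-2, 0, 3}.
The Hessian is diagonal: diag(f_aa, f_bb). Second derivatives: f_aa(1)=-72, f_aa(3)=24, f_aa(4)=-36; f_bb(-2)=360, f_bb(0)=-216, f_bb(3)=540.
Local maxima occur where both diagonal entries negative: (1, 0), (4, 0). Count: 2.

2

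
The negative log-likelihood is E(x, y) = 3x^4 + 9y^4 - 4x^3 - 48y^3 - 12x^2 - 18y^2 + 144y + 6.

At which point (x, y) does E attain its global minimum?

(2, 4)

E(x,y) separates as P(x) + Q(y) + 6, so its minimum is min P + min Q + 6.
P'(x) = 12x(x - 2)(x + 1) vanishes at x ∈ {-1, 0, 2}; Q'(y) = 36(y - 4)(y - 1)(y + 1) vanishes at y ∈ {-1, 1, 4}.
Local minima of P (where P''>0): P(-1)=-5, P(2)=-32. Local minima of Q: Q(-1)=-105, Q(4)=-480.
So the global minimum of E is P(2) + Q(4) + 6 = -32 − 480 + 6 = -506, attained at (2, 4).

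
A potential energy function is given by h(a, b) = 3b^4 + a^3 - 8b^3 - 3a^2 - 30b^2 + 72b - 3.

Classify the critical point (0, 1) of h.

local maximum

The mixed partial ∂²h/∂a∂b is 0, so the Hessian at any point is diag(h_aa, h_bb) = diag(6(a - 1), 12(3b^2 - 4b - 5)).
At (0, 1): H = diag(-6, -72).
Both eigenvalues are negative, so H is negative definite: a local maximum.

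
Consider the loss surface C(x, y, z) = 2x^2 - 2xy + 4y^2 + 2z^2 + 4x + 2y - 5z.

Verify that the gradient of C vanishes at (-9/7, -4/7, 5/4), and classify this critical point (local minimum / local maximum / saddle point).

local minimum

∇C = (4x - 2y + 4, -2x + 8y + 2, 4z - 5); substituting (-9/7, -4/7, 5/4) gives ∇C = (0, 0, 0), so (-9/7, -4/7, 5/4) is indeed a critical point.
The Hessian is constant: H = [[4, -2, 0], [-2, 8, 0], [0, 0, 4]].
Leading principal minors: Δ₁ = 4, Δ₂ = 28, Δ₃ = 112.
All leading minors are positive, so H is positive definite: a local minimum.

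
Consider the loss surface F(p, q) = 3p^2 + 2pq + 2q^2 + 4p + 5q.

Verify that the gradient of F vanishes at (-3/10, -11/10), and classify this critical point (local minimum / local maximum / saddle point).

local minimum

∇F = (6p + 2q + 4, 2p + 4q + 5); substituting (-3/10, -11/10) gives ∇F = (0, 0), so (-3/10, -11/10) is indeed a critical point.
The Hessian of F is constant: H = [[6, 2], [2, 4]].
det(H) = 6·4 − 2² = 20.
det(H) > 0 and tr(H) = 10 > 0, so H is positive definite and the point is a local minimum.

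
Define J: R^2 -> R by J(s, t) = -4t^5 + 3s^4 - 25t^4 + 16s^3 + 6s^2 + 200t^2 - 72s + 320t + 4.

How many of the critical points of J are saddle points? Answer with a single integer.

J separates as a function of s plus a function of t, so ∇J=0 decouples.
∂J/∂s = 12(s - 1)(s + 2)(s + 3) = 0 at s ∈ {-3, -2, 1}; ∂J/∂t = -20(t - 2)(t + 1)(t + 2)(t + 4) = 0 at t ∈ {-4, -2, -1, 2}.
The Hessian is diagonal: diag(J_ss, J_tt). Second derivatives: J_ss(-3)=48, J_ss(-2)=-36, J_ss(1)=144; J_tt(-4)=720, J_tt(-2)=-160, J_tt(-1)=180, J_tt(2)=-1440.
Saddle points occur where the two diagonal entries have opposite signs: (-3, -2), (-3, 2), (-2, -4), (-2, -1), (1, -2), (1, 2). Count: 6.

6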